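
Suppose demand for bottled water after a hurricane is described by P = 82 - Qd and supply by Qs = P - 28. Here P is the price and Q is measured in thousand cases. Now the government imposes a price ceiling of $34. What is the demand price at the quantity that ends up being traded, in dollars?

Rearranging demand gives Qd = 82 - P. Equilibrium: 82 - P = P - 28, so 110 = 2P and P* = 55, Q* = 27.
Because the ceiling (34) lies below the market-clearing price, it is binding.
At P = 34: Qd = 82 - 34 = 48 and Qs = 34 - 28 = 6.
Only 6 units reach the market. On the demand curve, the marginal buyer's willingness to pay at Q = 6 is (82 - 6) = 76.

76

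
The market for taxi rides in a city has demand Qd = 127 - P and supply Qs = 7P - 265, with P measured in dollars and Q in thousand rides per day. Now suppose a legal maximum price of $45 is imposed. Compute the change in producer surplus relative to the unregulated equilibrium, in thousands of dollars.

Setting quantity demanded equal to quantity supplied, 127 - P = 7P - 265, gives P* = 49 and Q* = 78.
Because the ceiling (45) lies below the market-clearing price, it is binding.
At P = 45: Qd = 127 - 45 = 82 and Qs = 7·45 - 265 = 50.
Producer surplus without the control is ½ · (49 - 265/7) · 78 = 3042/7.
With the ceiling, producers sell 50 units at 45, so PS = ½ · (45 - 265/7) · 50 = 1250/7.
Change in producer surplus = 1250/7 - 3042/7 = -256.

-256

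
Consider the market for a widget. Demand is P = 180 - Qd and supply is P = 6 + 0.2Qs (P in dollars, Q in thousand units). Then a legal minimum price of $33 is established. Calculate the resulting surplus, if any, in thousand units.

Rearranging demand gives Qd = 180 - P; rearranging supply gives Qs = 5P - 30. Equilibrium: 180 - P = 5P - 30, so 210 = 6P and P* = 35, Q* = 145.
Since 33 is below P* = 35, the floor does not bind and the free-market outcome prevails.
Since the control does not bind, there is no surplus.

0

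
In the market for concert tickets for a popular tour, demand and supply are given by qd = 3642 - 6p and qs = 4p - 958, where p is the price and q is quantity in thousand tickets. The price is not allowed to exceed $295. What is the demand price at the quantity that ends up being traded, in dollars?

570

In a free market, 3642 - 6p = 4p - 958 gives the equilibrium p* = 460, q* = 882.
Because the ceiling (295) lies below the market-clearing price, it is binding.
At p = 295: qd = 3642 - 6·295 = 1872 and qs = 4·295 - 958 = 222.
Only 222 units reach the market. On the demand curve, the marginal buyer's willingness to pay at q = 222 is (3642 - 222)/6 = 570.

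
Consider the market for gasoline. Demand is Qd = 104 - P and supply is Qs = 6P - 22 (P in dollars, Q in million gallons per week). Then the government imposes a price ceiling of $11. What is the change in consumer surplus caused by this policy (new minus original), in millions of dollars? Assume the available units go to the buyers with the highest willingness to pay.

In a free market, 104 - P = 6P - 22 gives the equilibrium P* = 18, Q* = 86.
Because the ceiling (11) lies below the market-clearing price, it is binding.
At P = 11: Qd = 104 - 11 = 93 and Qs = 6·11 - 22 = 44.
Consumer surplus without the control is ½ · (104 - 18) · 86 = 3698.
With the ceiling, 44 units are sold at 11 (assume they go to the highest-value buyers). The demand price at Q = 44 is 60, so CS = ½ · [(104 - 11) + (60 - 11)] · 44 = 3124.
Change in consumer surplus = 3124 - 3698 = -574.

-574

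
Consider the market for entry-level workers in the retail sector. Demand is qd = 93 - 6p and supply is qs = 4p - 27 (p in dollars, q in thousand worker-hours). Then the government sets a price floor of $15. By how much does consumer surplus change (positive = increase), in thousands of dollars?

Setting quantity demanded equal to quantity supplied, 93 - 6p = 4p - 27, gives p* = 12 and q* = 21.
Because the floor (15) lies above the market-clearing price, it is binding.
At p = 15: qd = 93 - 6·15 = 3 and qs = 4·15 - 27 = 33.
Consumer surplus without the control is ½ · (15.5 - 12) · 21 = 36.75.
With the floor, consumers buy 3 units at 15, so CS = ½ · (15.5 - 15) · 3 = 0.75.
Change in consumer surplus = 0.75 - 36.75 = -36.

-36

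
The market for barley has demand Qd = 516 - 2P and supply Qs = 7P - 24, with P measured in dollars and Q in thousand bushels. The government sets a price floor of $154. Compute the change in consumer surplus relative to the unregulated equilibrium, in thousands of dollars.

Setting quantity demanded equal to quantity supplied, 516 - 2P = 7P - 24, gives P* = 60 and Q* = 396.
Because the floor (154) lies above the market-clearing price, it is binding.
At P = 154: Qd = 516 - 2·154 = 208 and Qs = 7·154 - 24 = 1054.
Consumer surplus without the control is ½ · (258 - 60) · 396 = 39204.
With the floor, consumers buy 208 units at 154, so CS = ½ · (258 - 154) · 208 = 10816.
Change in consumer surplus = 10816 - 39204 = -28388.

-28388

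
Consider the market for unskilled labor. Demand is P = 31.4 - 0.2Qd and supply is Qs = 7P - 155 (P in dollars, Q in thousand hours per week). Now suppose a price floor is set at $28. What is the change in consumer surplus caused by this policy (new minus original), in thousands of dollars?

-44

Rearranging demand gives Qd = 157 - 5P. In a free market, 157 - 5P = 7P - 155 gives the equilibrium P* = 26, Q* = 27.
Since 28 > 26, the floor is binding.
At P = 28: Qd = 157 - 5·28 = 17 and Qs = 7·28 - 155 = 41.
Consumer surplus without the control is ½ · (31.4 - 26) · 27 = 72.9.
With the floor, consumers buy 17 units at 28, so CS = ½ · (31.4 - 28) · 17 = 28.9.
Change in consumer surplus = 28.9 - 72.9 = -44.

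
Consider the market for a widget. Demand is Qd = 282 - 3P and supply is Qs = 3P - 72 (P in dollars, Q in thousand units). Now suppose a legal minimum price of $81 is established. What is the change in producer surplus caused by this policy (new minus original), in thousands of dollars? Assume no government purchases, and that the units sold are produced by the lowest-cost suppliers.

Setting quantity demanded equal to quantity supplied, 282 - 3P = 3P - 72, gives P* = 59 and Q* = 105.
Since 81 > 59, the floor is binding.
At P = 81: Qd = 282 - 3·81 = 39 and Qs = 3·81 - 72 = 171.
Producer surplus without the control is ½ · (59 - 24) · 105 = 1837.5.
With the floor, 39 units are sold at 81. The supply price at Q = 39 is 37, so PS = ½ · [(81 - 24) + (81 - 37)] · 39 = 1969.5.
Change in producer surplus = 1969.5 - 1837.5 = 132.

132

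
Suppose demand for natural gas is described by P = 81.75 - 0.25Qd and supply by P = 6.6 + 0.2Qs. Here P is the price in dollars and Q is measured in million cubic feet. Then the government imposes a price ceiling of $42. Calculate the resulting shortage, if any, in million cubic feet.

0

Rearranging demand gives Qd = 327 - 4P; rearranging supply gives Qs = 5P - 33. Equilibrium: 327 - 4P = 5P - 33, so 360 = 9P and P* = 40, Q* = 167.
Since 42 is above P* = 40, the ceiling does not bind and the free-market outcome prevails.
Since the control does not bind, there is no shortage.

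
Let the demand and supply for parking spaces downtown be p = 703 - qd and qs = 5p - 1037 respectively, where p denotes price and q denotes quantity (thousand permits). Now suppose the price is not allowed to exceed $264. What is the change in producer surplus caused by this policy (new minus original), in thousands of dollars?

Rearranging demand gives qd = 703 - p. Setting quantity demanded equal to quantity supplied, 703 - p = 5p - 1037, gives p* = 290 and q* = 413.
Since 264 < 290, the ceiling is binding.
At p = 264: qd = 703 - 264 = 439 and qs = 5·264 - 1037 = 283.
Producer surplus without the control is ½ · (290 - 207.4) · 413 = 17056.9.
With the ceiling, producers sell 283 units at 264, so PS = ½ · (264 - 207.4) · 283 = 8008.9.
Change in producer surplus = 8008.9 - 17056.9 = -9048.

-9048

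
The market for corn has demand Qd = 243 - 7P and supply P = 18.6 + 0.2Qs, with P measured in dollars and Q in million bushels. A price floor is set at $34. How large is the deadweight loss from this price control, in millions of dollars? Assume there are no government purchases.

302.4

Rearranging supply gives Qs = 5P - 93. Equilibrium: 243 - 7P = 5P - 93, so 336 = 12P and P* = 28, Q* = 47.
Since 34 > 28, the floor is binding.
At P = 34: Qd = 243 - 7·34 = 5 and Qs = 5·34 - 93 = 77.
Quantity traded falls to 5. At Q = 5 the demand price is (243 - 5)/7 = 34 and the supply price is (93 + 5)/5 = 19.6.
Deadweight loss = ½ · (34 - 19.6) · (47 - 5) = ½ · 14.4 · 42 = 302.4.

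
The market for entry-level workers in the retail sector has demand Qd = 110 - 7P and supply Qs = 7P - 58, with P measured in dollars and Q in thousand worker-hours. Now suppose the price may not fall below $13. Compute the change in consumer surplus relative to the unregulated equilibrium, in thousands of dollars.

-22.5

Equilibrium: 110 - 7P = 7P - 58, so 168 = 14P and P* = 12, Q* = 26.
Since 13 > 12, the floor is binding.
At P = 13: Qd = 110 - 7·13 = 19 and Qs = 7·13 - 58 = 33.
Consumer surplus without the control is ½ · (110/7 - 12) · 26 = 338/7.
With the floor, consumers buy 19 units at 13, so CS = ½ · (110/7 - 13) · 19 = 361/14.
Change in consumer surplus = 361/14 - 338/7 = -22.5.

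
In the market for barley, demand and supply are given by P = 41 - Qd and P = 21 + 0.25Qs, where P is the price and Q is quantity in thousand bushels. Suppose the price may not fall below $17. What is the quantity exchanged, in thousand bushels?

Rearranging demand gives Qd = 41 - P; rearranging supply gives Qs = 4P - 84. In a free market, 41 - P = 4P - 84 gives the equilibrium P* = 25, Q* = 16.
Since 17 is below P* = 25, the floor does not bind and the free-market outcome prevails.

16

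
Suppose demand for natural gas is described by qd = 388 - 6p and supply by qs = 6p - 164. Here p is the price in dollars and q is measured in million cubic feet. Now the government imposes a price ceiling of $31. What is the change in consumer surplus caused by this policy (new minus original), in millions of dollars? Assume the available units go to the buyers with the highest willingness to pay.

-345

Setting quantity demanded equal to quantity supplied, 388 - 6p = 6p - 164, gives p* = 46 and q* = 112.
Because the ceiling (31) lies below the market-clearing price, it is binding.
At p = 31: qd = 388 - 6·31 = 202 and qs = 6·31 - 164 = 22.
Consumer surplus without the control is ½ · (194/3 - 46) · 112 = 3136/3.
With the ceiling, 22 units are sold at 31 (assume they go to the highest-value buyers). The demand price at q = 22 is 61, so CS = ½ · [(194/3 - 31) + (61 - 31)] · 22 = 2101/3.
Change in consumer surplus = 2101/3 - 3136/3 = -345.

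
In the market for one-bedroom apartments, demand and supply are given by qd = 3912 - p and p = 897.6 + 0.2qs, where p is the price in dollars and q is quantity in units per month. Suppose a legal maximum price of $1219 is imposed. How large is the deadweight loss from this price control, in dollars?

491415

Rearranging supply gives qs = 5p - 4488. In a free market, 3912 - p = 5p - 4488 gives the equilibrium p* = 1400, q* = 2512.
Since 1219 < 1400, the ceiling is binding.
At p = 1219: qd = 3912 - 1219 = 2693 and qs = 5·1219 - 4488 = 1607.
Quantity traded falls to 1607. At q = 1607 the demand price is 3912 - 1607 = 2305 and the supply price is (4488 + 1607)/5 = 1219.
Deadweight loss = ½ · (2305 - 1219) · (2512 - 1607) = ½ · 1086 · 905 = 491415.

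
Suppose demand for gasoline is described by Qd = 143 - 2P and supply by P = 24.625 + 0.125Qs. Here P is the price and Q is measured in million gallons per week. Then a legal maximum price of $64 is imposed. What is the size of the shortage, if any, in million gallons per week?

0

Rearranging supply gives Qs = 8P - 197. In a free market, 143 - 2P = 8P - 197 gives the equilibrium P* = 34, Q* = 75.
Since 64 is above P* = 34, the ceiling does not bind and the free-market outcome prevails.
Since the control does not bind, there is no shortage.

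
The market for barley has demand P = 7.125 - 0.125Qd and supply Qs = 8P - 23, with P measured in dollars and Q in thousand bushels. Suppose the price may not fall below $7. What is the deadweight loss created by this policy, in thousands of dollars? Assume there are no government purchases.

Rearranging demand gives Qd = 57 - 8P. Equilibrium: 57 - 8P = 8P - 23, so 80 = 16P and P* = 5, Q* = 17.
Since 7 > 5, the floor is binding.
At P = 7: Qd = 57 - 8·7 = 1 and Qs = 8·7 - 23 = 33.
Quantity traded falls to 1. At Q = 1 the demand price is (57 - 1)/8 = 7 and the supply price is (23 + 1)/8 = 3.
Deadweight loss = ½ · (7 - 3) · (17 - 1) = ½ · 4 · 16 = 32.

32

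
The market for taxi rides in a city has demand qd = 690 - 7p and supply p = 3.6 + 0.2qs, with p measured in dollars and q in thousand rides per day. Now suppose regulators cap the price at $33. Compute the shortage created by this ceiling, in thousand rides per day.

312

Rearranging supply gives qs = 5p - 18. Equilibrium: 690 - 7p = 5p - 18, so 708 = 12p and p* = 59, q* = 277.
Because the ceiling (33) lies below the market-clearing price, it is binding.
At p = 33: qd = 690 - 7·33 = 459 and qs = 5·33 - 18 = 147.
Shortage = qd - qs = 459 - 147 = 312.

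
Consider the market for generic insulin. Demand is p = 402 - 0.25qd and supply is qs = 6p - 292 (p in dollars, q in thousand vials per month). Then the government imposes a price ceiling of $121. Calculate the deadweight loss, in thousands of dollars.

Rearranging demand gives qd = 1608 - 4p. Equilibrium: 1608 - 4p = 6p - 292, so 1900 = 10p and p* = 190, q* = 848.
Because the ceiling (121) lies below the market-clearing price, it is binding.
At p = 121: qd = 1608 - 4·121 = 1124 and qs = 6·121 - 292 = 434.
Quantity traded falls to 434. At q = 434 the demand price is (1608 - 434)/4 = 293.5 and the supply price is (292 + 434)/6 = 121.
Deadweight loss = ½ · (293.5 - 121) · (848 - 434) = ½ · 172.5 · 414 = 35707.5.

35707.5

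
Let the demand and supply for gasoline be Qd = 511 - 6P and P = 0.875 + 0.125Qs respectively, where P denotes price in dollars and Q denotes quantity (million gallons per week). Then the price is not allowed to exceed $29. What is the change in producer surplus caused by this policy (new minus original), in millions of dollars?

-2056

Rearranging supply gives Qs = 8P - 7. Equilibrium: 511 - 6P = 8P - 7, so 518 = 14P and P* = 37, Q* = 289.
Since 29 < 37, the ceiling is binding.
At P = 29: Qd = 511 - 6·29 = 337 and Qs = 8·29 - 7 = 225.
Producer surplus without the control is ½ · (37 - 0.875) · 289 = 5220.0625.
With the ceiling, producers sell 225 units at 29, so PS = ½ · (29 - 0.875) · 225 = 3164.0625.
Change in producer surplus = 3164.0625 - 5220.0625 = -2056.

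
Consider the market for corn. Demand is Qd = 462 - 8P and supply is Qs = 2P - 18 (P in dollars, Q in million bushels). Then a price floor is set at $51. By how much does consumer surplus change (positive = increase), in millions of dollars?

Without the control the market clears where 462 - 8P = 2P - 18, i.e. P* = 48 and Q* = 78.
The floor of 51 is above the equilibrium price 48, so it binds.
At P = 51: Qd = 462 - 8·51 = 54 and Qs = 2·51 - 18 = 84.
Consumer surplus without the control is ½ · (57.75 - 48) · 78 = 380.25.
With the floor, consumers buy 54 units at 51, so CS = ½ · (57.75 - 51) · 54 = 182.25.
Change in consumer surplus = 182.25 - 380.25 = -198.

-198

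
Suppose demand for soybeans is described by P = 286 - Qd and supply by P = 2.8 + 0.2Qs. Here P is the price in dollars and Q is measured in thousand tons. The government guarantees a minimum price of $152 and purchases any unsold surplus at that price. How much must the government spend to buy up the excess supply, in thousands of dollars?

Rearranging demand gives Qd = 286 - P; rearranging supply gives Qs = 5P - 14. In a free market, 286 - P = 5P - 14 gives the equilibrium P* = 50, Q* = 236.
Since 152 > 50, the floor is binding.
At P = 152: Qd = 286 - 152 = 134 and Qs = 5·152 - 14 = 746.
Surplus = Qs - Qd = 612.
Government expenditure = surplus × support price = 612 × 152 = 93024.

93024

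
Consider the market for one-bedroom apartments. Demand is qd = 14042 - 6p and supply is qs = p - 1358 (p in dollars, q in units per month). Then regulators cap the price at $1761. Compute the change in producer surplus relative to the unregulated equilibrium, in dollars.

Setting quantity demanded equal to quantity supplied, 14042 - 6p = p - 1358, gives p* = 2200 and q* = 842.
Because the ceiling (1761) lies below the market-clearing price, it is binding.
At p = 1761: qd = 14042 - 6·1761 = 3476 and qs = 1761 - 1358 = 403.
Producer surplus without the control is ½ · (2200 - 1358) · 842 = 354482.
With the ceiling, producers sell 403 units at 1761, so PS = ½ · (1761 - 1358) · 403 = 81204.5.
Change in producer surplus = 81204.5 - 354482 = -273277.5.

-273277.5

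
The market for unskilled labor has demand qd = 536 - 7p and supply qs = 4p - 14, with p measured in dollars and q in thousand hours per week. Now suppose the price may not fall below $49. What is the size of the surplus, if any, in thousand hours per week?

0

In a free market, 536 - 7p = 4p - 14 gives the equilibrium p* = 50, q* = 186.
Since 49 is below p* = 50, the floor does not bind and the free-market outcome prevails.
Since the control does not bind, there is no surplus.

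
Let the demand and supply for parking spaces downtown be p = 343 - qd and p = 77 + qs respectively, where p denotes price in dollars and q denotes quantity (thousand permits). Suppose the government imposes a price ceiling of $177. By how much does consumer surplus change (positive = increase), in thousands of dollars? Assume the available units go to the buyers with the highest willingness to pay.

Rearranging demand gives qd = 343 - p; rearranging supply gives qs = p - 77. Equilibrium: 343 - p = p - 77, so 420 = 2p and p* = 210, q* = 133.
Because the ceiling (177) lies below the market-clearing price, it is binding.
At p = 177: qd = 343 - 177 = 166 and qs = 177 - 77 = 100.
Consumer surplus without the control is ½ · (343 - 210) · 133 = 8844.5.
With the ceiling, 100 units are sold at 177 (assume they go to the highest-value buyers). The demand price at q = 100 is 243, so CS = ½ · [(343 - 177) + (243 - 177)] · 100 = 11600.
Change in consumer surplus = 11600 - 8844.5 = 2755.5.

2755.5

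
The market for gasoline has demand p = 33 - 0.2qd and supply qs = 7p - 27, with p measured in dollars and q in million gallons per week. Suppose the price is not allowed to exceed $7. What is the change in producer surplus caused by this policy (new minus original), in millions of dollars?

Rearranging demand gives qd = 165 - 5p. Setting quantity demanded equal to quantity supplied, 165 - 5p = 7p - 27, gives p* = 16 and q* = 85.
Since 7 < 16, the ceiling is binding.
At p = 7: qd = 165 - 5·7 = 130 and qs = 7·7 - 27 = 22.
Producer surplus without the control is ½ · (16 - 27/7) · 85 = 7225/14.
With the ceiling, producers sell 22 units at 7, so PS = ½ · (7 - 27/7) · 22 = 242/7.
Change in producer surplus = 242/7 - 7225/14 = -481.5.

-481.5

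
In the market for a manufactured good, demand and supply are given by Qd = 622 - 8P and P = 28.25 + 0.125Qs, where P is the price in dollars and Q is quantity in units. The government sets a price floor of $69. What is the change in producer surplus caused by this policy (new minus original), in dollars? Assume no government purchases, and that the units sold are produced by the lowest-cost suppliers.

Rearranging supply gives Qs = 8P - 226. Without the control the market clears where 622 - 8P = 8P - 226, i.e. P* = 53 and Q* = 198.
The floor of 69 is above the equilibrium price 53, so it binds.
At P = 69: Qd = 622 - 8·69 = 70 and Qs = 8·69 - 226 = 326.
Producer surplus without the control is ½ · (53 - 28.25) · 198 = 2450.25.
With the floor, 70 units are sold at 69. The supply price at Q = 70 is 37, so PS = ½ · [(69 - 28.25) + (69 - 37)] · 70 = 2546.25.
Change in producer surplus = 2546.25 - 2450.25 = 96.

96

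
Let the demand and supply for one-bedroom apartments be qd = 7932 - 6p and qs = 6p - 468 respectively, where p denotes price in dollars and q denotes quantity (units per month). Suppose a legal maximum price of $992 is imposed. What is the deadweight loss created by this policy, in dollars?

Setting quantity demanded equal to quantity supplied, 7932 - 6p = 6p - 468, gives p* = 700 and q* = 3732.
Since 992 is above p* = 700, the ceiling does not bind and the free-market outcome prevails.
Since the control does not bind, no trades are prevented and deadweight loss is zero.

0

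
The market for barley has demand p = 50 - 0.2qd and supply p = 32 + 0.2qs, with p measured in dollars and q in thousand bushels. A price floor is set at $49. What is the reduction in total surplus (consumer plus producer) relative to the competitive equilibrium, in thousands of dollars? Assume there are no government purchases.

320

Rearranging demand gives qd = 250 - 5p; rearranging supply gives qs = 5p - 160. Equilibrium: 250 - 5p = 5p - 160, so 410 = 10p and p* = 41, q* = 45.
The floor of 49 is above the equilibrium price 41, so it binds.
At p = 49: qd = 250 - 5·49 = 5 and qs = 5·49 - 160 = 85.
Quantity traded falls to 5. At q = 5 the demand price is (250 - 5)/5 = 49 and the supply price is (160 + 5)/5 = 33.
Deadweight loss = ½ · (49 - 33) · (45 - 5) = ½ · 16 · 40 = 320.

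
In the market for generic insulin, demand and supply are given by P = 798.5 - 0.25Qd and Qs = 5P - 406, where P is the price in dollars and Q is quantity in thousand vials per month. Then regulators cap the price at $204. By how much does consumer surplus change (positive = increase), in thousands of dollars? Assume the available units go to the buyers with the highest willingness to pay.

Rearranging demand gives Qd = 3194 - 4P. Setting quantity demanded equal to quantity supplied, 3194 - 4P = 5P - 406, gives P* = 400 and Q* = 1594.
Since 204 < 400, the ceiling is binding.
At P = 204: Qd = 3194 - 4·204 = 2378 and Qs = 5·204 - 406 = 614.
Consumer surplus without the control is ½ · (798.5 - 400) · 1594 = 317604.5.
With the ceiling, 614 units are sold at 204 (assume they go to the highest-value buyers). The demand price at Q = 614 is 645, so CS = ½ · [(798.5 - 204) + (645 - 204)] · 614 = 317898.5.
Change in consumer surplus = 317898.5 - 317604.5 = 294.

294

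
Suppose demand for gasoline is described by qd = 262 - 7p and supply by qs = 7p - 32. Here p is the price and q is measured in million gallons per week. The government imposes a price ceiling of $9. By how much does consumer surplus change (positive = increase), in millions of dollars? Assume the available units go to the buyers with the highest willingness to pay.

Equilibrium: 262 - 7p = 7p - 32, so 294 = 14p and p* = 21, q* = 115.
Since 9 < 21, the ceiling is binding.
At p = 9: qd = 262 - 7·9 = 199 and qs = 7·9 - 32 = 31.
Consumer surplus without the control is ½ · (262/7 - 21) · 115 = 13225/14.
With the ceiling, 31 units are sold at 9 (assume they go to the highest-value buyers). The demand price at q = 31 is 33, so CS = ½ · [(262/7 - 9) + (33 - 9)] · 31 = 11377/14.
Change in consumer surplus = 11377/14 - 13225/14 = -132.

-132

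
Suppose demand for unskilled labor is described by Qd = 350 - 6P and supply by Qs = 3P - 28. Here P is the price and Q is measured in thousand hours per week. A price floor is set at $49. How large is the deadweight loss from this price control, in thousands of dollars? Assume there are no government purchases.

In a free market, 350 - 6P = 3P - 28 gives the equilibrium P* = 42, Q* = 98.
Because the floor (49) lies above the market-clearing price, it is binding.
At P = 49: Qd = 350 - 6·49 = 56 and Qs = 3·49 - 28 = 119.
Quantity traded falls to 56. At Q = 56 the demand price is (350 - 56)/6 = 49 and the supply price is (28 + 56)/3 = 28.
Deadweight loss = ½ · (49 - 28) · (98 - 56) = ½ · 21 · 42 = 441.

441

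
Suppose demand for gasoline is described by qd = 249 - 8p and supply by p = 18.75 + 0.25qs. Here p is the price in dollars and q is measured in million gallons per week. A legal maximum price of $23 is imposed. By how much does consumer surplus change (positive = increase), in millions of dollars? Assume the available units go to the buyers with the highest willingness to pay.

52

Rearranging supply gives qs = 4p - 75. Without the control the market clears where 249 - 8p = 4p - 75, i.e. p* = 27 and q* = 33.
The ceiling of 23 is below the equilibrium price 27, so it binds.
At p = 23: qd = 249 - 8·23 = 65 and qs = 4·23 - 75 = 17.
Consumer surplus without the control is ½ · (31.125 - 27) · 33 = 68.0625.
With the ceiling, 17 units are sold at 23 (assume they go to the highest-value buyers). The demand price at q = 17 is 29, so CS = ½ · [(31.125 - 23) + (29 - 23)] · 17 = 120.0625.
Change in consumer surplus = 120.0625 - 68.0625 = 52.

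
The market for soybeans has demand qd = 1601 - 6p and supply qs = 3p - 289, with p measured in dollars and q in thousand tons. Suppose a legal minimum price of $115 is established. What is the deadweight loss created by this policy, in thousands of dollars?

0

Equilibrium: 1601 - 6p = 3p - 289, so 1890 = 9p and p* = 210, q* = 341.
Since 115 is below p* = 210, the floor does not bind and the free-market outcome prevails.
Since the control does not bind, no trades are prevented and deadweight loss is zero.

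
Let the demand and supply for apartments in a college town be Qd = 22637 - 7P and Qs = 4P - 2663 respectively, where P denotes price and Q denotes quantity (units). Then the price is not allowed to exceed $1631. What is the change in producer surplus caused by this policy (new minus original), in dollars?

-3478131

Equilibrium: 22637 - 7P = 4P - 2663, so 25300 = 11P and P* = 2300, Q* = 6537.
The ceiling of 1631 is below the equilibrium price 2300, so it binds.
At P = 1631: Qd = 22637 - 7·1631 = 11220 and Qs = 4·1631 - 2663 = 3861.
Producer surplus without the control is ½ · (2300 - 665.75) · 6537 = 5341546.125.
With the ceiling, producers sell 3861 units at 1631, so PS = ½ · (1631 - 665.75) · 3861 = 1863415.125.
Change in producer surplus = 1863415.125 - 5341546.125 = -3478131.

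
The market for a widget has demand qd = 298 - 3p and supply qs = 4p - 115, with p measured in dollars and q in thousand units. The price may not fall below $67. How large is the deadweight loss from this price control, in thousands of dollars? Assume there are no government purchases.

In a free market, 298 - 3p = 4p - 115 gives the equilibrium p* = 59, q* = 121.
Because the floor (67) lies above the market-clearing price, it is binding.
At p = 67: qd = 298 - 3·67 = 97 and qs = 4·67 - 115 = 153.
Quantity traded falls to 97. At q = 97 the demand price is (298 - 97)/3 = 67 and the supply price is (115 + 97)/4 = 53.
Deadweight loss = ½ · (67 - 53) · (121 - 97) = ½ · 14 · 24 = 168.

168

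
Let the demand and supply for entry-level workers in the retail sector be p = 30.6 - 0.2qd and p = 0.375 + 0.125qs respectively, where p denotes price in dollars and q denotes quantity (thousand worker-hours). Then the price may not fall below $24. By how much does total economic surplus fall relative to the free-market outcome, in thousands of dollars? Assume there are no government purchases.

Rearranging demand gives qd = 153 - 5p; rearranging supply gives qs = 8p - 3. Without the control the market clears where 153 - 5p = 8p - 3, i.e. p* = 12 and q* = 93.
Because the floor (24) lies above the market-clearing price, it is binding.
At p = 24: qd = 153 - 5·24 = 33 and qs = 8·24 - 3 = 189.
Quantity traded falls to 33. At q = 33 the demand price is (153 - 33)/5 = 24 and the supply price is (3 + 33)/8 = 4.5.
Deadweight loss = ½ · (24 - 4.5) · (93 - 33) = ½ · 19.5 · 60 = 585.

585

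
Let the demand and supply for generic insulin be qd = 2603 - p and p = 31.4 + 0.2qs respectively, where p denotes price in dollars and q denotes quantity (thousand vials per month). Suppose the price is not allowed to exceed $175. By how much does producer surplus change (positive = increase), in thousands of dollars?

Rearranging supply gives qs = 5p - 157. Equilibrium: 2603 - p = 5p - 157, so 2760 = 6p and p* = 460, q* = 2143.
The ceiling of 175 is below the equilibrium price 460, so it binds.
At p = 175: qd = 2603 - 175 = 2428 and qs = 5·175 - 157 = 718.
Producer surplus without the control is ½ · (460 - 31.4) · 2143 = 459244.9.
With the ceiling, producers sell 718 units at 175, so PS = ½ · (175 - 31.4) · 718 = 51552.4.
Change in producer surplus = 51552.4 - 459244.9 = -407692.5.

-407692.5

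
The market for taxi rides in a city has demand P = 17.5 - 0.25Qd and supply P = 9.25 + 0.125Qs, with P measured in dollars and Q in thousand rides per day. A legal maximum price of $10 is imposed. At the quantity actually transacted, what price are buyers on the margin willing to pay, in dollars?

16

Rearranging demand gives Qd = 70 - 4P; rearranging supply gives Qs = 8P - 74. In a free market, 70 - 4P = 8P - 74 gives the equilibrium P* = 12, Q* = 22.
The ceiling of 10 is below the equilibrium price 12, so it binds.
At P = 10: Qd = 70 - 4·10 = 30 and Qs = 8·10 - 74 = 6.
Only 6 units reach the market. On the demand curve, the marginal buyer's willingness to pay at Q = 6 is (70 - 6)/4 = 16.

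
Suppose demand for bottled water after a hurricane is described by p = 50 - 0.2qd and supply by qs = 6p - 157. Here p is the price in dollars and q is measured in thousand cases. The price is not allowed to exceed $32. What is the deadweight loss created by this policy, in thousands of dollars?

165

Rearranging demand gives qd = 250 - 5p. Without the control the market clears where 250 - 5p = 6p - 157, i.e. p* = 37 and q* = 65.
The ceiling of 32 is below the equilibrium price 37, so it binds.
At p = 32: qd = 250 - 5·32 = 90 and qs = 6·32 - 157 = 35.
Quantity traded falls to 35. At q = 35 the demand price is (250 - 35)/5 = 43 and the supply price is (157 + 35)/6 = 32.
Deadweight loss = ½ · (43 - 32) · (65 - 35) = ½ · 11 · 30 = 165.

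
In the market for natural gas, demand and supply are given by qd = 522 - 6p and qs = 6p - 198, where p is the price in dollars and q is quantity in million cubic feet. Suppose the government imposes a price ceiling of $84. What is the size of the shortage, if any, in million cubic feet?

Without the control the market clears where 522 - 6p = 6p - 198, i.e. p* = 60 and q* = 162.
Since 84 is above p* = 60, the ceiling does not bind and the free-market outcome prevails.
Since the control does not bind, there is no shortage.

0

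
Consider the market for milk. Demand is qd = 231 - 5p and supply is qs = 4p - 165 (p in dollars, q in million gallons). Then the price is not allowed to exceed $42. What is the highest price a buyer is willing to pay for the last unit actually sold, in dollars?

45.6

Setting quantity demanded equal to quantity supplied, 231 - 5p = 4p - 165, gives p* = 44 and q* = 11.
Since 42 < 44, the ceiling is binding.
At p = 42: qd = 231 - 5·42 = 21 and qs = 4·42 - 165 = 3.
Only 3 units reach the market. On the demand curve, the marginal buyer's willingness to pay at q = 3 is (231 - 3)/5 = 45.6.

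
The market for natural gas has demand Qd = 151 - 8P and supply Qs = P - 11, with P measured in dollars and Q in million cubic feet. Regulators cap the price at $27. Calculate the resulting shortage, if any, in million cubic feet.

0

In a free market, 151 - 8P = P - 11 gives the equilibrium P* = 18, Q* = 7.
The ceiling of 27 is above the equilibrium price 18, so it is not binding; the market clears at P* = 18, Q* = 7.
Since the control does not bind, there is no shortage.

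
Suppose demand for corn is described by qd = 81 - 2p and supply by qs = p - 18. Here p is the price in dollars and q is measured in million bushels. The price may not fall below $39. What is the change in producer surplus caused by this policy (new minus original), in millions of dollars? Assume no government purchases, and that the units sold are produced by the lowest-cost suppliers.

Without the control the market clears where 81 - 2p = p - 18, i.e. p* = 33 and q* = 15.
Because the floor (39) lies above the market-clearing price, it is binding.
At p = 39: qd = 81 - 2·39 = 3 and qs = 39 - 18 = 21.
Producer surplus without the control is ½ · (33 - 18) · 15 = 112.5.
With the floor, 3 units are sold at 39. The supply price at q = 3 is 21, so PS = ½ · [(39 - 18) + (39 - 21)] · 3 = 58.5.
Change in producer surplus = 58.5 - 112.5 = -54.

-54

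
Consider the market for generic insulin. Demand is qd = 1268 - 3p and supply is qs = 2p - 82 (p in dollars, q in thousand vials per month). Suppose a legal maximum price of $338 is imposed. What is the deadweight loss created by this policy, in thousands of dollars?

0

Setting quantity demanded equal to quantity supplied, 1268 - 3p = 2p - 82, gives p* = 270 and q* = 458.
The ceiling of 338 is above the equilibrium price 270, so it is not binding; the market clears at p* = 270, q* = 458.
Since the control does not bind, no trades are prevented and deadweight loss is zero.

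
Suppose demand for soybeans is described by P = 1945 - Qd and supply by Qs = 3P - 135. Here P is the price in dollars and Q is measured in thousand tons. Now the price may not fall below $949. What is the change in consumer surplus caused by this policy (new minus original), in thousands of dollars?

-519304.5

Rearranging demand gives Qd = 1945 - P. Setting quantity demanded equal to quantity supplied, 1945 - P = 3P - 135, gives P* = 520 and Q* = 1425.
Since 949 > 520, the floor is binding.
At P = 949: Qd = 1945 - 949 = 996 and Qs = 3·949 - 135 = 2712.
Consumer surplus without the control is ½ · (1945 - 520) · 1425 = 1015312.5.
With the floor, consumers buy 996 units at 949, so CS = ½ · (1945 - 949) · 996 = 496008.
Change in consumer surplus = 496008 - 1015312.5 = -519304.5.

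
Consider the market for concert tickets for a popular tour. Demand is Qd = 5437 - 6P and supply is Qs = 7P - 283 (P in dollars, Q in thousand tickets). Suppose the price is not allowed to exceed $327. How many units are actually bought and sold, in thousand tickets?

2006

Without the control the market clears where 5437 - 6P = 7P - 283, i.e. P* = 440 and Q* = 2797.
The ceiling of 327 is below the equilibrium price 440, so it binds.
At P = 327: Qd = 5437 - 6·327 = 3475 and Qs = 7·327 - 283 = 2006.
The quantity actually transacted is the short side, supply: 2006.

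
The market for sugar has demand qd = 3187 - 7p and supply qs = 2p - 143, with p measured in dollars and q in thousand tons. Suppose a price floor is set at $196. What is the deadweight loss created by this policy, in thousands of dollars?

0

Equilibrium: 3187 - 7p = 2p - 143, so 3330 = 9p and p* = 370, q* = 597.
Since 196 is below p* = 370, the floor does not bind and the free-market outcome prevails.
Since the control does not bind, no trades are prevented and deadweight loss is zero.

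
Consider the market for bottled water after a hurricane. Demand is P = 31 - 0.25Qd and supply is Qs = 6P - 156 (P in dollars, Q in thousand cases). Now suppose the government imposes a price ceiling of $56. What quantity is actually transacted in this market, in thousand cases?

Rearranging demand gives Qd = 124 - 4P. Without the control the market clears where 124 - 4P = 6P - 156, i.e. P* = 28 and Q* = 12.
Since 56 is above P* = 28, the ceiling does not bind and the free-market outcome prevails.

12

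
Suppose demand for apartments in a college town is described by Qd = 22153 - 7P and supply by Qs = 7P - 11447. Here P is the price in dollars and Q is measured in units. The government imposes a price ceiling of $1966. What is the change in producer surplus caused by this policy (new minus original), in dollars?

Equilibrium: 22153 - 7P = 7P - 11447, so 33600 = 14P and P* = 2400, Q* = 5353.
The ceiling of 1966 is below the equilibrium price 2400, so it binds.
At P = 1966: Qd = 22153 - 7·1966 = 8391 and Qs = 7·1966 - 11447 = 2315.
Producer surplus without the control is ½ · (2400 - 11447/7) · 5353 = 28654609/14.
With the ceiling, producers sell 2315 units at 1966, so PS = ½ · (1966 - 11447/7) · 2315 = 5359225/14.
Change in producer surplus = 5359225/14 - 28654609/14 = -1663956.

-1663956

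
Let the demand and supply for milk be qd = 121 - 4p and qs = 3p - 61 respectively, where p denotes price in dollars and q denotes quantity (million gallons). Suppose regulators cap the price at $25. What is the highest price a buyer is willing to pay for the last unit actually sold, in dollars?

26.75

In a free market, 121 - 4p = 3p - 61 gives the equilibrium p* = 26, q* = 17.
Since 25 < 26, the ceiling is binding.
At p = 25: qd = 121 - 4·25 = 21 and qs = 3·25 - 61 = 14.
Only 14 units reach the market. On the demand curve, the marginal buyer's willingness to pay at q = 14 is (121 - 14)/4 = 26.75.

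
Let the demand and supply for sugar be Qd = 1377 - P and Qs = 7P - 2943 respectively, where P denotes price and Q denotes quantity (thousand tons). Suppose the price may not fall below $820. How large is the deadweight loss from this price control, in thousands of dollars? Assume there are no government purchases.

44800

In a free market, 1377 - P = 7P - 2943 gives the equilibrium P* = 540, Q* = 837.
Because the floor (820) lies above the market-clearing price, it is binding.
At P = 820: Qd = 1377 - 820 = 557 and Qs = 7·820 - 2943 = 2797.
Quantity traded falls to 557. At Q = 557 the demand price is 1377 - 557 = 820 and the supply price is (2943 + 557)/7 = 500.
Deadweight loss = ½ · (820 - 500) · (837 - 557) = ½ · 320 · 280 = 44800.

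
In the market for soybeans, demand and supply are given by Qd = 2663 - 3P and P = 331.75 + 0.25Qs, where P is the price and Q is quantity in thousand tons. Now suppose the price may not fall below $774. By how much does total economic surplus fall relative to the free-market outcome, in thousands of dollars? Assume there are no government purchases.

Rearranging supply gives Qs = 4P - 1327. Setting quantity demanded equal to quantity supplied, 2663 - 3P = 4P - 1327, gives P* = 570 and Q* = 953.
Since 774 > 570, the floor is binding.
At P = 774: Qd = 2663 - 3·774 = 341 and Qs = 4·774 - 1327 = 1769.
Quantity traded falls to 341. At Q = 341 the demand price is (2663 - 341)/3 = 774 and the supply price is (1327 + 341)/4 = 417.
Deadweight loss = ½ · (774 - 417) · (953 - 341) = ½ · 357 · 612 = 109242.

109242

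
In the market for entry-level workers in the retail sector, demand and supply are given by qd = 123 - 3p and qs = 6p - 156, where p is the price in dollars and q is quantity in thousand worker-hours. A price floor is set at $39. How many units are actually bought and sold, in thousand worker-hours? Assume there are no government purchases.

In a free market, 123 - 3p = 6p - 156 gives the equilibrium p* = 31, q* = 30.
Since 39 > 31, the floor is binding.
At p = 39: qd = 123 - 3·39 = 6 and qs = 6·39 - 156 = 78.
The quantity actually transacted is the short side, demand: 6.

6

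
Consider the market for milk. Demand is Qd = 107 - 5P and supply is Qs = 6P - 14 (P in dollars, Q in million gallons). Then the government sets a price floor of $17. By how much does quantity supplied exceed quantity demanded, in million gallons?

Setting quantity demanded equal to quantity supplied, 107 - 5P = 6P - 14, gives P* = 11 and Q* = 52.
Because the floor (17) lies above the market-clearing price, it is binding.
At P = 17: Qd = 107 - 5·17 = 22 and Qs = 6·17 - 14 = 88.
Surplus = Qs - Qd = 88 - 22 = 66.

66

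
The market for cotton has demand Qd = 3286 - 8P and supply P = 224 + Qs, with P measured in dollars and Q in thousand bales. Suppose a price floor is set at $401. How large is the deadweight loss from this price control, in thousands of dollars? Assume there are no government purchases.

4356

Rearranging supply gives Qs = P - 224. In a free market, 3286 - 8P = P - 224 gives the equilibrium P* = 390, Q* = 166.
The floor of 401 is above the equilibrium price 390, so it binds.
At P = 401: Qd = 3286 - 8·401 = 78 and Qs = 401 - 224 = 177.
Quantity traded falls to 78. At Q = 78 the demand price is (3286 - 78)/8 = 401 and the supply price is 224 + 78 = 302.
Deadweight loss = ½ · (401 - 302) · (166 - 78) = ½ · 99 · 88 = 4356.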